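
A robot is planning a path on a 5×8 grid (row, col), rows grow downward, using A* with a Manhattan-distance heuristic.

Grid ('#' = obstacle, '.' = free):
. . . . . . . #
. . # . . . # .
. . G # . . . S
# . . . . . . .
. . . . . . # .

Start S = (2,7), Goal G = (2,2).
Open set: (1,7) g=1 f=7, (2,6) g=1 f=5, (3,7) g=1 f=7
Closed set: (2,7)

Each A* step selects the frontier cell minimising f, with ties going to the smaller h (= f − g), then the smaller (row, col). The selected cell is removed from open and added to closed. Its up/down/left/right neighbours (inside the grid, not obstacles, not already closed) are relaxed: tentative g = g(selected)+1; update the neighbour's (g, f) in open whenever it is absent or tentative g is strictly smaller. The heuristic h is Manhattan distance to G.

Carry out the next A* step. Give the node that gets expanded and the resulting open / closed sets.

expanded=(2,6); open=[(1,7) g=1 f=7, (2,5) g=2 f=5, (3,6) g=2 f=7, (3,7) g=1 f=7]; closed=[(2,6), (2,7)]

step 1: expand (2,6) (f=5, h=4) → closed; open now [(1,7) g=1 f=7, (2,5) g=2 f=5, (3,6) g=2 f=7, (3,7) g=1 f=7]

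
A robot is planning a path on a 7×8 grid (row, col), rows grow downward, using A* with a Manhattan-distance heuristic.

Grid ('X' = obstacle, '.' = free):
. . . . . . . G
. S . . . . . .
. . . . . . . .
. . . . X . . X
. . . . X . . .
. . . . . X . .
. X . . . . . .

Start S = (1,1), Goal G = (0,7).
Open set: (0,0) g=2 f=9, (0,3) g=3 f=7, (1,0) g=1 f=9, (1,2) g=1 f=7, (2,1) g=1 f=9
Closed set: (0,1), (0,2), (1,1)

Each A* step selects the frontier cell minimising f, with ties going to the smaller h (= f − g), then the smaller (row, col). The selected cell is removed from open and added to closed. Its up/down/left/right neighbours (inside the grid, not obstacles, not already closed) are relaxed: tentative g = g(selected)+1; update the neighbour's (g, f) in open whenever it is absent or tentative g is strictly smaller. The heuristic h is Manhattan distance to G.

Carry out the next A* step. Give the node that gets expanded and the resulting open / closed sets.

expanded=(0,3); open=[(0,0) g=2 f=9, (0,4) g=4 f=7, (1,0) g=1 f=9, (1,2) g=1 f=7, (1,3) g=4 f=9, (2,1) g=1 f=9]; closed=[(0,1), (0,2), (0,3), (1,1)]

step 1: expand (0,3) (f=7, h=4) → closed; open now [(0,0) g=2 f=9, (0,4) g=4 f=7, (1,0) g=1 f=9, (1,2) g=1 f=7, (1,3) g=4 f=9, (2,1) g=1 f=9]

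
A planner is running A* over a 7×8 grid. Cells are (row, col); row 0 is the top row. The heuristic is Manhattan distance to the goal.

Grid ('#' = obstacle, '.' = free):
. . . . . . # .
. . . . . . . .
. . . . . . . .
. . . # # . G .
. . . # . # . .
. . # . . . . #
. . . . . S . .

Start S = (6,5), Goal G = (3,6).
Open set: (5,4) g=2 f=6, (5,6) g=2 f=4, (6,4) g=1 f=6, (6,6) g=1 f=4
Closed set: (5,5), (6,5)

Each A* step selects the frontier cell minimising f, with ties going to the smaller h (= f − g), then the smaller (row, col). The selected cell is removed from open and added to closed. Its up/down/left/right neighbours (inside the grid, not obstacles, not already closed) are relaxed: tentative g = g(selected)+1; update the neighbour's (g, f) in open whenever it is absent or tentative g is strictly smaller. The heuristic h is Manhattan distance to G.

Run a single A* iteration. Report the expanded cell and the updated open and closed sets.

step 1: expand (5,6) (f=4, h=2) → closed; open now [(4,6) g=3 f=4, (5,4) g=2 f=6, (6,4) g=1 f=6, (6,6) g=1 f=4]

expanded=(5,6); open=[(4,6) g=3 f=4, (5,4) g=2 f=6, (6,4) g=1 f=6, (6,6) g=1 f=4]; closed=[(5,5), (5,6), (6,5)]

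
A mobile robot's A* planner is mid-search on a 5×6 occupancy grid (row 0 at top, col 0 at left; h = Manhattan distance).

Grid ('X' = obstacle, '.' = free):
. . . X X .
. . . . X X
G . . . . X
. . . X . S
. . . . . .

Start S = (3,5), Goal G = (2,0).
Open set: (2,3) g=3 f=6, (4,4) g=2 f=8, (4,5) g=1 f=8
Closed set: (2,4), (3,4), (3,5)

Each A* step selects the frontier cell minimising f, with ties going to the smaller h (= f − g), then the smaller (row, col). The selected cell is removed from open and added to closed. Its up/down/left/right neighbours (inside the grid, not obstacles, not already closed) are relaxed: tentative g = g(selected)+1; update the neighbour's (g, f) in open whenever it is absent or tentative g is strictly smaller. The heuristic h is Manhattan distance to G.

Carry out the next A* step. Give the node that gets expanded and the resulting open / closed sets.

step 1: expand (2,3) (f=6, h=3) → closed; open now [(1,3) g=4 f=8, (2,2) g=4 f=6, (4,4) g=2 f=8, (4,5) g=1 f=8]

expanded=(2,3); open=[(1,3) g=4 f=8, (2,2) g=4 f=6, (4,4) g=2 f=8, (4,5) g=1 f=8]; closed=[(2,3), (2,4), (3,4), (3,5)]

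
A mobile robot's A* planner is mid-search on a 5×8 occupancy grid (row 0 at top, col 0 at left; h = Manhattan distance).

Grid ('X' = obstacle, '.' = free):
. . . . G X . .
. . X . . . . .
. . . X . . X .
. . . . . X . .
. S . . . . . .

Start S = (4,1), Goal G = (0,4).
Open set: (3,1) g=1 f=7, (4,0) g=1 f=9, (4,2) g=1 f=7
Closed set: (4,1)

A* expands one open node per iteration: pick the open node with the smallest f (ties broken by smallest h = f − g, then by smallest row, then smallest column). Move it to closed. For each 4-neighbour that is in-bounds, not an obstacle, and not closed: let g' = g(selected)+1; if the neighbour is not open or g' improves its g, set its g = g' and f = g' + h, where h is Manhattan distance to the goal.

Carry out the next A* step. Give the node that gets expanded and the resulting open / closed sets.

step 1: expand (3,1) (f=7, h=6) → closed; open now [(2,1) g=2 f=7, (3,0) g=2 f=9, (3,2) g=2 f=7, (4,0) g=1 f=9, (4,2) g=1 f=7]

expanded=(3,1); open=[(2,1) g=2 f=7, (3,0) g=2 f=9, (3,2) g=2 f=7, (4,0) g=1 f=9, (4,2) g=1 f=7]; closed=[(3,1), (4,1)]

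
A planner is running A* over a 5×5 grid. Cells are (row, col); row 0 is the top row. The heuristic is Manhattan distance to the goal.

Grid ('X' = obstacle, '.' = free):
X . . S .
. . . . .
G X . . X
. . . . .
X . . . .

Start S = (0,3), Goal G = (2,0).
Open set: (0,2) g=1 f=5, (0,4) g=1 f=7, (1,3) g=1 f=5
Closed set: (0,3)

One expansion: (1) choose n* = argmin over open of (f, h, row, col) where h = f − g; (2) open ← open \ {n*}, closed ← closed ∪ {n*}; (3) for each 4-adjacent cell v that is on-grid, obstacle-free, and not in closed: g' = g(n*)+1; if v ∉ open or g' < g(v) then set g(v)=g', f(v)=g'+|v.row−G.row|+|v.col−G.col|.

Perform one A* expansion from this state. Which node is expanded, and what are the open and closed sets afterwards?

step 1: expand (0,2) (f=5, h=4) → closed; open now [(0,1) g=2 f=5, (0,4) g=1 f=7, (1,2) g=2 f=5, (1,3) g=1 f=5]

expanded=(0,2); open=[(0,1) g=2 f=5, (0,4) g=1 f=7, (1,2) g=2 f=5, (1,3) g=1 f=5]; closed=[(0,2), (0,3)]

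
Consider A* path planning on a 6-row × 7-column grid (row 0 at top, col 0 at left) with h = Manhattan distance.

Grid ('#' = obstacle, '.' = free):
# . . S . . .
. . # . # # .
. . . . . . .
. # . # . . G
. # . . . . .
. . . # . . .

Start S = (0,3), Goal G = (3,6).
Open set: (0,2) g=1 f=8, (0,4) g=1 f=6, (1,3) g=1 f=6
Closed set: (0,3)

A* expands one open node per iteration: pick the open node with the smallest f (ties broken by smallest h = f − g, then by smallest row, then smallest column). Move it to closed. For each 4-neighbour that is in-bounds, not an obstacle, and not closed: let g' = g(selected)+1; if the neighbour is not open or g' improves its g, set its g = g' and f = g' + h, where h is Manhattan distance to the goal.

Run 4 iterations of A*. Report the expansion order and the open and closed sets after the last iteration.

step 1: expand (0,4) (f=6, h=5) → closed; open now [(0,2) g=1 f=8, (0,5) g=2 f=6, (1,3) g=1 f=6]
step 2: expand (0,5) (f=6, h=4) → closed; open now [(0,2) g=1 f=8, (0,6) g=3 f=6, (1,3) g=1 f=6]
step 3: expand (0,6) (f=6, h=3) → closed; open now [(0,2) g=1 f=8, (1,3) g=1 f=6, (1,6) g=4 f=6]
step 4: expand (1,6) (f=6, h=2) → closed; open now [(0,2) g=1 f=8, (1,3) g=1 f=6, (2,6) g=5 f=6]

order=[(0,4) → (0,5) → (0,6) → (1,6)]; open=[(0,2) g=1 f=8, (1,3) g=1 f=6, (2,6) g=5 f=6]; closed=[(0,3), (0,4), (0,5), (0,6), (1,6)]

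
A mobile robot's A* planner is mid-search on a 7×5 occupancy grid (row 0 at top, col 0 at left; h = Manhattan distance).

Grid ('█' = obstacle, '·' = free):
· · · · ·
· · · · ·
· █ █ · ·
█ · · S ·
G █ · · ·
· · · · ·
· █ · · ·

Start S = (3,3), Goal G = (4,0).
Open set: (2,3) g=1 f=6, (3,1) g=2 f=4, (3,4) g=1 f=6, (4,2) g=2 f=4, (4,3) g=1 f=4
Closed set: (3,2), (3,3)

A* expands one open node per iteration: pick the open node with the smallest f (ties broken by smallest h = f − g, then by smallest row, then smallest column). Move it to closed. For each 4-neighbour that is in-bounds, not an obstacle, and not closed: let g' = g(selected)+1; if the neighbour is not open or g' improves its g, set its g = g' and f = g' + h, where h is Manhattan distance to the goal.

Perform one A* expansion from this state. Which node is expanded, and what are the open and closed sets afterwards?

step 1: expand (3,1) (f=4, h=2) → closed; open now [(2,3) g=1 f=6, (3,4) g=1 f=6, (4,2) g=2 f=4, (4,3) g=1 f=4]

expanded=(3,1); open=[(2,3) g=1 f=6, (3,4) g=1 f=6, (4,2) g=2 f=4, (4,3) g=1 f=4]; closed=[(3,1), (3,2), (3,3)]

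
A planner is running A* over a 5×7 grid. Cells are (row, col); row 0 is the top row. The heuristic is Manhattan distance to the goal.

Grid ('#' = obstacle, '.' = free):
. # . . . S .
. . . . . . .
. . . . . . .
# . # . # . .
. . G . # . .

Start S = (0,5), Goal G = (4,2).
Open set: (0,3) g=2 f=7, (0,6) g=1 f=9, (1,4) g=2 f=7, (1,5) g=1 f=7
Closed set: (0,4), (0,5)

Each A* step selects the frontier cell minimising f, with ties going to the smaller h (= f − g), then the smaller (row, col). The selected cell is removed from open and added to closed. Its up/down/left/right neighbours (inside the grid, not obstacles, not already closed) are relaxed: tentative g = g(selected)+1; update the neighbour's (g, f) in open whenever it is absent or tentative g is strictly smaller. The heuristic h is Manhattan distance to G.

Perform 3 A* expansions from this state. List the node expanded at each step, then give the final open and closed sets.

order=[(0,3) → (0,2) → (1,2)]; open=[(0,6) g=1 f=9, (1,1) g=5 f=9, (1,3) g=3 f=7, (1,4) g=2 f=7, (1,5) g=1 f=7, (2,2) g=5 f=7]; closed=[(0,2), (0,3), (0,4), (0,5), (1,2)]

step 1: expand (0,3) (f=7, h=5) → closed; open now [(0,2) g=3 f=7, (0,6) g=1 f=9, (1,3) g=3 f=7, (1,4) g=2 f=7, (1,5) g=1 f=7]
step 2: expand (0,2) (f=7, h=4) → closed; open now [(0,6) g=1 f=9, (1,2) g=4 f=7, (1,3) g=3 f=7, (1,4) g=2 f=7, (1,5) g=1 f=7]
step 3: expand (1,2) (f=7, h=3) → closed; open now [(0,6) g=1 f=9, (1,1) g=5 f=9, (1,3) g=3 f=7, (1,4) g=2 f=7, (1,5) g=1 f=7, (2,2) g=5 f=7]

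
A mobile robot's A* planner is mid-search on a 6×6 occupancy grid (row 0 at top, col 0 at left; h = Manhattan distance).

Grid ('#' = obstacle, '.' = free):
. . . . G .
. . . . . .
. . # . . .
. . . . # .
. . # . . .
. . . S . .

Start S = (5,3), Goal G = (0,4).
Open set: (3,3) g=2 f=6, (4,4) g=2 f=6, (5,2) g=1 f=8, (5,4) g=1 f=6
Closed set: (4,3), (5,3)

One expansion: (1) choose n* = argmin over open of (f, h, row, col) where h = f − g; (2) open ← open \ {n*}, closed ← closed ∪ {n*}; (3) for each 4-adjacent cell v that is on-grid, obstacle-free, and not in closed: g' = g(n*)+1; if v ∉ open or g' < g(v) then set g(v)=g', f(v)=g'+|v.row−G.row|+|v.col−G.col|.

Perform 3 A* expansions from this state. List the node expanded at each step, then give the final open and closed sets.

step 1: expand (3,3) (f=6, h=4) → closed; open now [(2,3) g=3 f=6, (3,2) g=3 f=8, (4,4) g=2 f=6, (5,2) g=1 f=8, (5,4) g=1 f=6]
step 2: expand (2,3) (f=6, h=3) → closed; open now [(1,3) g=4 f=6, (2,4) g=4 f=6, (3,2) g=3 f=8, (4,4) g=2 f=6, (5,2) g=1 f=8, (5,4) g=1 f=6]
step 3: expand (1,3) (f=6, h=2) → closed; open now [(0,3) g=5 f=6, (1,2) g=5 f=8, (1,4) g=5 f=6, (2,4) g=4 f=6, (3,2) g=3 f=8, (4,4) g=2 f=6, (5,2) g=1 f=8, (5,4) g=1 f=6]

order=[(3,3) → (2,3) → (1,3)]; open=[(0,3) g=5 f=6, (1,2) g=5 f=8, (1,4) g=5 f=6, (2,4) g=4 f=6, (3,2) g=3 f=8, (4,4) g=2 f=6, (5,2) g=1 f=8, (5,4) g=1 f=6]; closed=[(1,3), (2,3), (3,3), (4,3), (5,3)]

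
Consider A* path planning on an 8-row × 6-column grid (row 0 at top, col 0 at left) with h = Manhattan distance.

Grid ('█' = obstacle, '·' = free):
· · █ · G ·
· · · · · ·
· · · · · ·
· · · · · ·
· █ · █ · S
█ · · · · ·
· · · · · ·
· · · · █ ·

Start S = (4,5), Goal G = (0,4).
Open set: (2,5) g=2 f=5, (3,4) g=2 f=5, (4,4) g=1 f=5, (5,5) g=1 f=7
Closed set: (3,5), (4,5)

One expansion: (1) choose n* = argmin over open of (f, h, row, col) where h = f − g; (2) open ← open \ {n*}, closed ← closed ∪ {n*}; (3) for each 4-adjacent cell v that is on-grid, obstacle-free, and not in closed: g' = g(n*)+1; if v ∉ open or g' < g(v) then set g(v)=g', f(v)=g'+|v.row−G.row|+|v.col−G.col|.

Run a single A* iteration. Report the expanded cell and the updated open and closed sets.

step 1: expand (2,5) (f=5, h=3) → closed; open now [(1,5) g=3 f=5, (2,4) g=3 f=5, (3,4) g=2 f=5, (4,4) g=1 f=5, (5,5) g=1 f=7]

expanded=(2,5); open=[(1,5) g=3 f=5, (2,4) g=3 f=5, (3,4) g=2 f=5, (4,4) g=1 f=5, (5,5) g=1 f=7]; closed=[(2,5), (3,5), (4,5)]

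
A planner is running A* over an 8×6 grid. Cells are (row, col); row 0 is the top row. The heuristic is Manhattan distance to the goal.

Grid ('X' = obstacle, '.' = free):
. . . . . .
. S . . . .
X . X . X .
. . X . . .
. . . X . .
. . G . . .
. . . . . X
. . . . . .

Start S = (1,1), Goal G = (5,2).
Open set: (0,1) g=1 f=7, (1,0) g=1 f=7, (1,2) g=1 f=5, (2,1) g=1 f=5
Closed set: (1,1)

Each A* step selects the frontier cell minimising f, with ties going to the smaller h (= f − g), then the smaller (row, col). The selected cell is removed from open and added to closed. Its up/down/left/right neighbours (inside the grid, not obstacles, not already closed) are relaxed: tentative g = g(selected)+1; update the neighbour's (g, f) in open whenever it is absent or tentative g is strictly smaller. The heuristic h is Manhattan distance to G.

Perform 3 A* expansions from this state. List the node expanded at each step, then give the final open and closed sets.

order=[(1,2) → (2,1) → (3,1)]; open=[(0,1) g=1 f=7, (0,2) g=2 f=7, (1,0) g=1 f=7, (1,3) g=2 f=7, (3,0) g=3 f=7, (4,1) g=3 f=5]; closed=[(1,1), (1,2), (2,1), (3,1)]

step 1: expand (1,2) (f=5, h=4) → closed; open now [(0,1) g=1 f=7, (0,2) g=2 f=7, (1,0) g=1 f=7, (1,3) g=2 f=7, (2,1) g=1 f=5]
step 2: expand (2,1) (f=5, h=4) → closed; open now [(0,1) g=1 f=7, (0,2) g=2 f=7, (1,0) g=1 f=7, (1,3) g=2 f=7, (3,1) g=2 f=5]
step 3: expand (3,1) (f=5, h=3) → closed; open now [(0,1) g=1 f=7, (0,2) g=2 f=7, (1,0) g=1 f=7, (1,3) g=2 f=7, (3,0) g=3 f=7, (4,1) g=3 f=5]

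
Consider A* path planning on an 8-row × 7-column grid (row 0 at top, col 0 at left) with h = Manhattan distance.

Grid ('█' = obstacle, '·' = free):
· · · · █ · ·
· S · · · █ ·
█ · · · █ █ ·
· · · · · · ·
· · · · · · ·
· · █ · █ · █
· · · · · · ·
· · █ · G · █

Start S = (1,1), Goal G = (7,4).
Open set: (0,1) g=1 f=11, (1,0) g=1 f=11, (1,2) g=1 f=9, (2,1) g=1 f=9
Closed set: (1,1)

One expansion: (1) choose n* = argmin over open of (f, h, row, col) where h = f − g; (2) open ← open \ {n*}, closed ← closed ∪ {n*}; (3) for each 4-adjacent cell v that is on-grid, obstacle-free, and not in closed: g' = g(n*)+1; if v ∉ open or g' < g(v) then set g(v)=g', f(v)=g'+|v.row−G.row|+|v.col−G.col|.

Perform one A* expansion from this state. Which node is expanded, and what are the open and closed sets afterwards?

expanded=(1,2); open=[(0,1) g=1 f=11, (0,2) g=2 f=11, (1,0) g=1 f=11, (1,3) g=2 f=9, (2,1) g=1 f=9, (2,2) g=2 f=9]; closed=[(1,1), (1,2)]

step 1: expand (1,2) (f=9, h=8) → closed; open now [(0,1) g=1 f=11, (0,2) g=2 f=11, (1,0) g=1 f=11, (1,3) g=2 f=9, (2,1) g=1 f=9, (2,2) g=2 f=9]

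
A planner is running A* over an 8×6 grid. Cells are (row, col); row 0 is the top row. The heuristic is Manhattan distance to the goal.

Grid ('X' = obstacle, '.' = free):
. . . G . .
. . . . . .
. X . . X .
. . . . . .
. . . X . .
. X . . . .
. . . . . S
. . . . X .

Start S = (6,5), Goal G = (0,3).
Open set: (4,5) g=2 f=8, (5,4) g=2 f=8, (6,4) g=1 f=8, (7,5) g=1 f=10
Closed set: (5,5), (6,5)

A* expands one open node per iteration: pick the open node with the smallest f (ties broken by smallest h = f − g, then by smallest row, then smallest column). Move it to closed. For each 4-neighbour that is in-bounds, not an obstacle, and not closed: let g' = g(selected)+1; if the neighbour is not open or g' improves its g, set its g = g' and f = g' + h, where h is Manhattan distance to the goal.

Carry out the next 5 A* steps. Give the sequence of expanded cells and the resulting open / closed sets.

step 1: expand (4,5) (f=8, h=6) → closed; open now [(3,5) g=3 f=8, (4,4) g=3 f=8, (5,4) g=2 f=8, (6,4) g=1 f=8, (7,5) g=1 f=10]
step 2: expand (3,5) (f=8, h=5) → closed; open now [(2,5) g=4 f=8, (3,4) g=4 f=8, (4,4) g=3 f=8, (5,4) g=2 f=8, (6,4) g=1 f=8, (7,5) g=1 f=10]
step 3: expand (2,5) (f=8, h=4) → closed; open now [(1,5) g=5 f=8, (3,4) g=4 f=8, (4,4) g=3 f=8, (5,4) g=2 f=8, (6,4) g=1 f=8, (7,5) g=1 f=10]
step 4: expand (1,5) (f=8, h=3) → closed; open now [(0,5) g=6 f=8, (1,4) g=6 f=8, (3,4) g=4 f=8, (4,4) g=3 f=8, (5,4) g=2 f=8, (6,4) g=1 f=8, (7,5) g=1 f=10]
step 5: expand (0,5) (f=8, h=2) → closed; open now [(0,4) g=7 f=8, (1,4) g=6 f=8, (3,4) g=4 f=8, (4,4) g=3 f=8, (5,4) g=2 f=8, (6,4) g=1 f=8, (7,5) g=1 f=10]

order=[(4,5) → (3,5) → (2,5) → (1,5) → (0,5)]; open=[(0,4) g=7 f=8, (1,4) g=6 f=8, (3,4) g=4 f=8, (4,4) g=3 f=8, (5,4) g=2 f=8, (6,4) g=1 f=8, (7,5) g=1 f=10]; closed=[(0,5), (1,5), (2,5), (3,5), (4,5), (5,5), (6,5)]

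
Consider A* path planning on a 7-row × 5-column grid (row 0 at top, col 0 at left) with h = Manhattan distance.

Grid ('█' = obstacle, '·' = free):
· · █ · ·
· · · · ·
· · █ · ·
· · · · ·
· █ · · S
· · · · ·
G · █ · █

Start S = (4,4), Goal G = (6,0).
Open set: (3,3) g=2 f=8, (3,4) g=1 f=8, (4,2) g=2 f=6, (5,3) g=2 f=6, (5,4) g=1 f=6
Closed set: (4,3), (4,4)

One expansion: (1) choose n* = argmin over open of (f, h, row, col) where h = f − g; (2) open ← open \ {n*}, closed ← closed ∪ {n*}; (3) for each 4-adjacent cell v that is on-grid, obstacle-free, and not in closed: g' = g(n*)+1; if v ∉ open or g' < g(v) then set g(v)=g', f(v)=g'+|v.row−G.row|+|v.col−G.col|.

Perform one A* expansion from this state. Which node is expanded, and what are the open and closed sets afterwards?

step 1: expand (4,2) (f=6, h=4) → closed; open now [(3,2) g=3 f=8, (3,3) g=2 f=8, (3,4) g=1 f=8, (5,2) g=3 f=6, (5,3) g=2 f=6, (5,4) g=1 f=6]

expanded=(4,2); open=[(3,2) g=3 f=8, (3,3) g=2 f=8, (3,4) g=1 f=8, (5,2) g=3 f=6, (5,3) g=2 f=6, (5,4) g=1 f=6]; closed=[(4,2), (4,3), (4,4)]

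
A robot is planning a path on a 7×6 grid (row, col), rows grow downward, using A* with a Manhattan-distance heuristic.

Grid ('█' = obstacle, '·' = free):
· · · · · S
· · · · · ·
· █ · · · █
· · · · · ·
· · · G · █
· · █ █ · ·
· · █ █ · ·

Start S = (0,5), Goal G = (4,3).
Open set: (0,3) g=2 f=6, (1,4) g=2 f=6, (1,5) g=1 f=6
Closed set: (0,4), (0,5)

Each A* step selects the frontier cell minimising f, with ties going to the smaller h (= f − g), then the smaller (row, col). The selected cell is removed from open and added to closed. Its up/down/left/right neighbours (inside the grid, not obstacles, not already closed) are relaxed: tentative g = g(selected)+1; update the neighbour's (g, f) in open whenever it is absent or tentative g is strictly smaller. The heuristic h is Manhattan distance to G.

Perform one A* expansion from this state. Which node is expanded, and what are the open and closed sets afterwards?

step 1: expand (0,3) (f=6, h=4) → closed; open now [(0,2) g=3 f=8, (1,3) g=3 f=6, (1,4) g=2 f=6, (1,5) g=1 f=6]

expanded=(0,3); open=[(0,2) g=3 f=8, (1,3) g=3 f=6, (1,4) g=2 f=6, (1,5) g=1 f=6]; closed=[(0,3), (0,4), (0,5)]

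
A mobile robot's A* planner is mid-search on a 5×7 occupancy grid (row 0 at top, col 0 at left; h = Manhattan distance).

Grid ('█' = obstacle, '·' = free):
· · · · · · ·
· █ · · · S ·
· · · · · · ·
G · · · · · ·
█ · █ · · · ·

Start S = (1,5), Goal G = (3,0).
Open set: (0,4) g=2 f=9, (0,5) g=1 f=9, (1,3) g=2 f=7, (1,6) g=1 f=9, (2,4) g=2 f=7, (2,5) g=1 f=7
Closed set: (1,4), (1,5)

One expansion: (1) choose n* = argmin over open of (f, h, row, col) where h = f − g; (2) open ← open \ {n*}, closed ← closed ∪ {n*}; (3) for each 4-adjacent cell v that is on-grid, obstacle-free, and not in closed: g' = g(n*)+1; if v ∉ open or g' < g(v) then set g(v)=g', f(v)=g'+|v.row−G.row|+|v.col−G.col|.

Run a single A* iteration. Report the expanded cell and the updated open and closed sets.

step 1: expand (1,3) (f=7, h=5) → closed; open now [(0,3) g=3 f=9, (0,4) g=2 f=9, (0,5) g=1 f=9, (1,2) g=3 f=7, (1,6) g=1 f=9, (2,3) g=3 f=7, (2,4) g=2 f=7, (2,5) g=1 f=7]

expanded=(1,3); open=[(0,3) g=3 f=9, (0,4) g=2 f=9, (0,5) g=1 f=9, (1,2) g=3 f=7, (1,6) g=1 f=9, (2,3) g=3 f=7, (2,4) g=2 f=7, (2,5) g=1 f=7]; closed=[(1,3), (1,4), (1,5)]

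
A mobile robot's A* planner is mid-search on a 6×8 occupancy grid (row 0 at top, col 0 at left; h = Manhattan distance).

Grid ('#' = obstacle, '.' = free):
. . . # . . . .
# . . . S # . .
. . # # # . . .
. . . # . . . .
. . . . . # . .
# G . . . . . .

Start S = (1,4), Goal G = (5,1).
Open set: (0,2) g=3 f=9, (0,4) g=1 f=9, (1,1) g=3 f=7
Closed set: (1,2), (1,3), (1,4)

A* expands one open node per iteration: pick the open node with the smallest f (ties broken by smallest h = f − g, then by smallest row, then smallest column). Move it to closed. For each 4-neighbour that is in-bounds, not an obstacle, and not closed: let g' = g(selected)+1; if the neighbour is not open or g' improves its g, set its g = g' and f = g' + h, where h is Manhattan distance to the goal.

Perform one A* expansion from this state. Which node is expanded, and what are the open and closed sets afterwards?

expanded=(1,1); open=[(0,1) g=4 f=9, (0,2) g=3 f=9, (0,4) g=1 f=9, (2,1) g=4 f=7]; closed=[(1,1), (1,2), (1,3), (1,4)]

step 1: expand (1,1) (f=7, h=4) → closed; open now [(0,1) g=4 f=9, (0,2) g=3 f=9, (0,4) g=1 f=9, (2,1) g=4 f=7]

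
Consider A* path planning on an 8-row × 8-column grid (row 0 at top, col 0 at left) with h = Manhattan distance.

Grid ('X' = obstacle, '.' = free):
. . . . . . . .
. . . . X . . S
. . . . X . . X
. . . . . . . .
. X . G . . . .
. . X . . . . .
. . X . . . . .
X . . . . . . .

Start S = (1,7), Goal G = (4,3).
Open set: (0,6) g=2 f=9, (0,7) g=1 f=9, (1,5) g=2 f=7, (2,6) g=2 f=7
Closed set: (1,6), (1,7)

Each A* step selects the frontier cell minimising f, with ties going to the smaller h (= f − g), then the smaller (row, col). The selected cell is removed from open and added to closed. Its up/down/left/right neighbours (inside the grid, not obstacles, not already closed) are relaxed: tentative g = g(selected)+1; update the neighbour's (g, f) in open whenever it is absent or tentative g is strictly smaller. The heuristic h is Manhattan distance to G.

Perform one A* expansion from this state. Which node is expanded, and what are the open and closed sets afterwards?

step 1: expand (1,5) (f=7, h=5) → closed; open now [(0,5) g=3 f=9, (0,6) g=2 f=9, (0,7) g=1 f=9, (2,5) g=3 f=7, (2,6) g=2 f=7]

expanded=(1,5); open=[(0,5) g=3 f=9, (0,6) g=2 f=9, (0,7) g=1 f=9, (2,5) g=3 f=7, (2,6) g=2 f=7]; closed=[(1,5), (1,6), (1,7)]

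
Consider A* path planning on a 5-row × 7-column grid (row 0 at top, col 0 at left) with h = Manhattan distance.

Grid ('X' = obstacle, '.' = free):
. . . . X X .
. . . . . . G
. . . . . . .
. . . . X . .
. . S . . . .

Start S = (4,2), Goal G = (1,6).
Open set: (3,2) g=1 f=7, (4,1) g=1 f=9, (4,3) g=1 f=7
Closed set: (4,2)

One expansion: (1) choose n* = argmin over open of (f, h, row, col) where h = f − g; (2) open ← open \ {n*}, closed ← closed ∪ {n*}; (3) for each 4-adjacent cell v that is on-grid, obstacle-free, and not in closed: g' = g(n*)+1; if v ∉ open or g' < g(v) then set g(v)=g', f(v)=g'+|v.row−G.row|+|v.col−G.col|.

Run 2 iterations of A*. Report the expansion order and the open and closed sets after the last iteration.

order=[(3,2) → (2,2)]; open=[(1,2) g=3 f=7, (2,1) g=3 f=9, (2,3) g=3 f=7, (3,1) g=2 f=9, (3,3) g=2 f=7, (4,1) g=1 f=9, (4,3) g=1 f=7]; closed=[(2,2), (3,2), (4,2)]

step 1: expand (3,2) (f=7, h=6) → closed; open now [(2,2) g=2 f=7, (3,1) g=2 f=9, (3,3) g=2 f=7, (4,1) g=1 f=9, (4,3) g=1 f=7]
step 2: expand (2,2) (f=7, h=5) → closed; open now [(1,2) g=3 f=7, (2,1) g=3 f=9, (2,3) g=3 f=7, (3,1) g=2 f=9, (3,3) g=2 f=7, (4,1) g=1 f=9, (4,3) g=1 f=7]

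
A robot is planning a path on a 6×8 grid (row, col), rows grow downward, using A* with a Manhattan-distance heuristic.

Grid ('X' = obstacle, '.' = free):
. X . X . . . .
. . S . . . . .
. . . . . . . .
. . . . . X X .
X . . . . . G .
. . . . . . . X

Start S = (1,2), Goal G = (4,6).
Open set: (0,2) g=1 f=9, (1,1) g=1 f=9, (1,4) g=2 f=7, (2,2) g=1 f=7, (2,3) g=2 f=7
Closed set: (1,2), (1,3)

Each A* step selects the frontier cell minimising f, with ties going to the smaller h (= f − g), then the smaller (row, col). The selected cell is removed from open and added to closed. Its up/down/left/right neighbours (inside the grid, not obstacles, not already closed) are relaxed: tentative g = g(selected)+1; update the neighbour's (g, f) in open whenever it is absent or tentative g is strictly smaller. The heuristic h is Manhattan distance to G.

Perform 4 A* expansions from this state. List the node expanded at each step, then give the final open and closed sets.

step 1: expand (1,4) (f=7, h=5) → closed; open now [(0,2) g=1 f=9, (0,4) g=3 f=9, (1,1) g=1 f=9, (1,5) g=3 f=7, (2,2) g=1 f=7, (2,3) g=2 f=7, (2,4) g=3 f=7]
step 2: expand (1,5) (f=7, h=4) → closed; open now [(0,2) g=1 f=9, (0,4) g=3 f=9, (0,5) g=4 f=9, (1,1) g=1 f=9, (1,6) g=4 f=7, (2,2) g=1 f=7, (2,3) g=2 f=7, (2,4) g=3 f=7, (2,5) g=4 f=7]
step 3: expand (1,6) (f=7, h=3) → closed; open now [(0,2) g=1 f=9, (0,4) g=3 f=9, (0,5) g=4 f=9, (0,6) g=5 f=9, (1,1) g=1 f=9, (1,7) g=5 f=9, (2,2) g=1 f=7, (2,3) g=2 f=7, (2,4) g=3 f=7, (2,5) g=4 f=7, (2,6) g=5 f=7]
step 4: expand (2,6) (f=7, h=2) → closed; open now [(0,2) g=1 f=9, (0,4) g=3 f=9, (0,5) g=4 f=9, (0,6) g=5 f=9, (1,1) g=1 f=9, (1,7) g=5 f=9, (2,2) g=1 f=7, (2,3) g=2 f=7, (2,4) g=3 f=7, (2,5) g=4 f=7, (2,7) g=6 f=9]

order=[(1,4) → (1,5) → (1,6) → (2,6)]; open=[(0,2) g=1 f=9, (0,4) g=3 f=9, (0,5) g=4 f=9, (0,6) g=5 f=9, (1,1) g=1 f=9, (1,7) g=5 f=9, (2,2) g=1 f=7, (2,3) g=2 f=7, (2,4) g=3 f=7, (2,5) g=4 f=7, (2,7) g=6 f=9]; closed=[(1,2), (1,3), (1,4), (1,5), (1,6), (2,6)]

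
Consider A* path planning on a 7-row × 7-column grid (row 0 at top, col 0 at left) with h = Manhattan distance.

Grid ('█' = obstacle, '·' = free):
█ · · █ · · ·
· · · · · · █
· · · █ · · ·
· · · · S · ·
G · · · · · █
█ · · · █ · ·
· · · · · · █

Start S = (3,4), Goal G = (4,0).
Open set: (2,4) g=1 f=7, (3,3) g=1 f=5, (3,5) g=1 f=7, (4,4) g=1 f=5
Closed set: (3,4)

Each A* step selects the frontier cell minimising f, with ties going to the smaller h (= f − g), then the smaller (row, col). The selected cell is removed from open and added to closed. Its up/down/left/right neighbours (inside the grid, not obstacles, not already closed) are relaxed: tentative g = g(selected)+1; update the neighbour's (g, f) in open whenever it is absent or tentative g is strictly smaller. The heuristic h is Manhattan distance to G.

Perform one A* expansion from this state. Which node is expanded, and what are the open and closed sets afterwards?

step 1: expand (3,3) (f=5, h=4) → closed; open now [(2,4) g=1 f=7, (3,2) g=2 f=5, (3,5) g=1 f=7, (4,3) g=2 f=5, (4,4) g=1 f=5]

expanded=(3,3); open=[(2,4) g=1 f=7, (3,2) g=2 f=5, (3,5) g=1 f=7, (4,3) g=2 f=5, (4,4) g=1 f=5]; closed=[(3,3), (3,4)]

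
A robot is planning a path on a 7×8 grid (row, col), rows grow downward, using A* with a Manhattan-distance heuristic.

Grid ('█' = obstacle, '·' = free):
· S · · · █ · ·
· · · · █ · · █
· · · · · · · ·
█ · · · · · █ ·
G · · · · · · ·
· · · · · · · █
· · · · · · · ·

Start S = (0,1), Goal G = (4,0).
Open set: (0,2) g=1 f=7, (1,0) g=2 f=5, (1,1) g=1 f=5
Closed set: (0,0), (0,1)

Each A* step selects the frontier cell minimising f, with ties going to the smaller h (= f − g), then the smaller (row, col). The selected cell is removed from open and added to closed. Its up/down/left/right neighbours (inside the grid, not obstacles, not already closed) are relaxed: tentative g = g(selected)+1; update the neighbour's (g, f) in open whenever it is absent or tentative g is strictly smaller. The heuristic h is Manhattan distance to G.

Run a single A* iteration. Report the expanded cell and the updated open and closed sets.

expanded=(1,0); open=[(0,2) g=1 f=7, (1,1) g=1 f=5, (2,0) g=3 f=5]; closed=[(0,0), (0,1), (1,0)]

step 1: expand (1,0) (f=5, h=3) → closed; open now [(0,2) g=1 f=7, (1,1) g=1 f=5, (2,0) g=3 f=5]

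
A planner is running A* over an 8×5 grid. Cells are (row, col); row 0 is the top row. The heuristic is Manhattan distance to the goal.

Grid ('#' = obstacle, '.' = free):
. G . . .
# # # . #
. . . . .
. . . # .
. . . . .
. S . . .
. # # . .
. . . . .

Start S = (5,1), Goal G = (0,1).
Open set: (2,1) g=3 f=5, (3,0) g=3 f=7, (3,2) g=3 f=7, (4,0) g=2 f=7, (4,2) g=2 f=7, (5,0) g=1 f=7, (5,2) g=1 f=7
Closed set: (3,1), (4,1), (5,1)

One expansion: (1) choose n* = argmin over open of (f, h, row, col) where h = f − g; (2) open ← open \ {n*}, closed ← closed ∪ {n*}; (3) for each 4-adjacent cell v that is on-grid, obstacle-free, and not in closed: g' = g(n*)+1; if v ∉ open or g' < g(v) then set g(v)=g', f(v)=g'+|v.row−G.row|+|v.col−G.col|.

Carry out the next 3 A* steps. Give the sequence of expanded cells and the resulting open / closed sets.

step 1: expand (2,1) (f=5, h=2) → closed; open now [(2,0) g=4 f=7, (2,2) g=4 f=7, (3,0) g=3 f=7, (3,2) g=3 f=7, (4,0) g=2 f=7, (4,2) g=2 f=7, (5,0) g=1 f=7, (5,2) g=1 f=7]
step 2: expand (2,0) (f=7, h=3) → closed; open now [(2,2) g=4 f=7, (3,0) g=3 f=7, (3,2) g=3 f=7, (4,0) g=2 f=7, (4,2) g=2 f=7, (5,0) g=1 f=7, (5,2) g=1 f=7]
step 3: expand (2,2) (f=7, h=3) → closed; open now [(2,3) g=5 f=9, (3,0) g=3 f=7, (3,2) g=3 f=7, (4,0) g=2 f=7, (4,2) g=2 f=7, (5,0) g=1 f=7, (5,2) g=1 f=7]

order=[(2,1) → (2,0) → (2,2)]; open=[(2,3) g=5 f=9, (3,0) g=3 f=7, (3,2) g=3 f=7, (4,0) g=2 f=7, (4,2) g=2 f=7, (5,0) g=1 f=7, (5,2) g=1 f=7]; closed=[(2,0), (2,1), (2,2), (3,1), (4,1), (5,1)]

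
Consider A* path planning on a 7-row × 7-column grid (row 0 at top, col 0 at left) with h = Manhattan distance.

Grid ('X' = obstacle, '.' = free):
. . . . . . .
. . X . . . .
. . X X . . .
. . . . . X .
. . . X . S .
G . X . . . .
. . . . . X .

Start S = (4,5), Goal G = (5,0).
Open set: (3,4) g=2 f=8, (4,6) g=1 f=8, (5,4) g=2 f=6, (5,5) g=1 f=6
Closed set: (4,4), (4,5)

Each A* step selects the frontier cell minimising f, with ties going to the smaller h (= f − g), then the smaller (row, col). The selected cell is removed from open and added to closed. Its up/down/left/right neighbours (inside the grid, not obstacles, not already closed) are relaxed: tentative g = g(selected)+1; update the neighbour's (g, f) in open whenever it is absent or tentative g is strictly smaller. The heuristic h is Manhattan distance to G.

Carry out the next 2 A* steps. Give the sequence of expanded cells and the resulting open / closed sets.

order=[(5,4) → (5,3)]; open=[(3,4) g=2 f=8, (4,6) g=1 f=8, (5,5) g=1 f=6, (6,3) g=4 f=8, (6,4) g=3 f=8]; closed=[(4,4), (4,5), (5,3), (5,4)]

step 1: expand (5,4) (f=6, h=4) → closed; open now [(3,4) g=2 f=8, (4,6) g=1 f=8, (5,3) g=3 f=6, (5,5) g=1 f=6, (6,4) g=3 f=8]
step 2: expand (5,3) (f=6, h=3) → closed; open now [(3,4) g=2 f=8, (4,6) g=1 f=8, (5,5) g=1 f=6, (6,3) g=4 f=8, (6,4) g=3 f=8]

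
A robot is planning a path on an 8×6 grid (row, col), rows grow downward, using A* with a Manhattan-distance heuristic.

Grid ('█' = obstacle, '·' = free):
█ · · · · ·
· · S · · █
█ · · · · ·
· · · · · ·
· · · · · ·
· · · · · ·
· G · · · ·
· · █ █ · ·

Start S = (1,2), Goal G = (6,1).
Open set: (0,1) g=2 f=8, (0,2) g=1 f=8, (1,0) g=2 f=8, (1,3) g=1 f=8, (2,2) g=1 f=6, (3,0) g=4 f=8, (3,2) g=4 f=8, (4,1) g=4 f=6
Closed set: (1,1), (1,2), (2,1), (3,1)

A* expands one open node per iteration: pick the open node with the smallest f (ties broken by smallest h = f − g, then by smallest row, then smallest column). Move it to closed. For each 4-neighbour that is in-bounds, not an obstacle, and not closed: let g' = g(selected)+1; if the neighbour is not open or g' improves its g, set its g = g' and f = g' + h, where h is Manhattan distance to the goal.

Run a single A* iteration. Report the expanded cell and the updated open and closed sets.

step 1: expand (4,1) (f=6, h=2) → closed; open now [(0,1) g=2 f=8, (0,2) g=1 f=8, (1,0) g=2 f=8, (1,3) g=1 f=8, (2,2) g=1 f=6, (3,0) g=4 f=8, (3,2) g=4 f=8, (4,0) g=5 f=8, (4,2) g=5 f=8, (5,1) g=5 f=6]

expanded=(4,1); open=[(0,1) g=2 f=8, (0,2) g=1 f=8, (1,0) g=2 f=8, (1,3) g=1 f=8, (2,2) g=1 f=6, (3,0) g=4 f=8, (3,2) g=4 f=8, (4,0) g=5 f=8, (4,2) g=5 f=8, (5,1) g=5 f=6]; closed=[(1,1), (1,2), (2,1), (3,1), (4,1)]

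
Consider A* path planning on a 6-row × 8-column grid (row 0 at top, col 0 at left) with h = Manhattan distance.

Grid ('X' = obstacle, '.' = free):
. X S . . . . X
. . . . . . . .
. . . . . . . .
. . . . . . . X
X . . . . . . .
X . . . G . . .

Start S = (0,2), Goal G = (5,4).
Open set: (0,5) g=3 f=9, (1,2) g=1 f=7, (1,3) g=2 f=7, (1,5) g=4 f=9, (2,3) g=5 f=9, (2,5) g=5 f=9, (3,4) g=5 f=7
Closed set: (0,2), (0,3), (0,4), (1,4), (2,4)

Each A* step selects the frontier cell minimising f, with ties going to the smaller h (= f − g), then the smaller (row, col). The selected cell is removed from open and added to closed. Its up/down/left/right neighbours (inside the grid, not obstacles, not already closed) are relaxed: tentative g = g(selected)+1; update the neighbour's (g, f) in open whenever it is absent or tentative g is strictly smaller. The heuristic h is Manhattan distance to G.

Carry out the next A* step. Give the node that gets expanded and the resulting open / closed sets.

expanded=(3,4); open=[(0,5) g=3 f=9, (1,2) g=1 f=7, (1,3) g=2 f=7, (1,5) g=4 f=9, (2,3) g=5 f=9, (2,5) g=5 f=9, (3,3) g=6 f=9, (3,5) g=6 f=9, (4,4) g=6 f=7]; closed=[(0,2), (0,3), (0,4), (1,4), (2,4), (3,4)]

step 1: expand (3,4) (f=7, h=2) → closed; open now [(0,5) g=3 f=9, (1,2) g=1 f=7, (1,3) g=2 f=7, (1,5) g=4 f=9, (2,3) g=5 f=9, (2,5) g=5 f=9, (3,3) g=6 f=9, (3,5) g=6 f=9, (4,4) g=6 f=7]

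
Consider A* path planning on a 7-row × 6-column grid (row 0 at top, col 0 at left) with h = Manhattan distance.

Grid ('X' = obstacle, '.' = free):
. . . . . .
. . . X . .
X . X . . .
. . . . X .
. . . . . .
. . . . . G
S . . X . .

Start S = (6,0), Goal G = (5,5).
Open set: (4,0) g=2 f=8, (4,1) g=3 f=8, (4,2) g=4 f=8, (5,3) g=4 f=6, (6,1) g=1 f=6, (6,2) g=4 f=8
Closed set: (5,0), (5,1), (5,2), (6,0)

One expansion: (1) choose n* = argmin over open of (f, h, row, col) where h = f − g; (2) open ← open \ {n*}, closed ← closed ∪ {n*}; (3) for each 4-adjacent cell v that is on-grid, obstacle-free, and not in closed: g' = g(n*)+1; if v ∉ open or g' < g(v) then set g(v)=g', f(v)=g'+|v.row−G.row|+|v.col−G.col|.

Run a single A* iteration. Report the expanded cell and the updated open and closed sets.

step 1: expand (5,3) (f=6, h=2) → closed; open now [(4,0) g=2 f=8, (4,1) g=3 f=8, (4,2) g=4 f=8, (4,3) g=5 f=8, (5,4) g=5 f=6, (6,1) g=1 f=6, (6,2) g=4 f=8]

expanded=(5,3); open=[(4,0) g=2 f=8, (4,1) g=3 f=8, (4,2) g=4 f=8, (4,3) g=5 f=8, (5,4) g=5 f=6, (6,1) g=1 f=6, (6,2) g=4 f=8]; closed=[(5,0), (5,1), (5,2), (5,3), (6,0)]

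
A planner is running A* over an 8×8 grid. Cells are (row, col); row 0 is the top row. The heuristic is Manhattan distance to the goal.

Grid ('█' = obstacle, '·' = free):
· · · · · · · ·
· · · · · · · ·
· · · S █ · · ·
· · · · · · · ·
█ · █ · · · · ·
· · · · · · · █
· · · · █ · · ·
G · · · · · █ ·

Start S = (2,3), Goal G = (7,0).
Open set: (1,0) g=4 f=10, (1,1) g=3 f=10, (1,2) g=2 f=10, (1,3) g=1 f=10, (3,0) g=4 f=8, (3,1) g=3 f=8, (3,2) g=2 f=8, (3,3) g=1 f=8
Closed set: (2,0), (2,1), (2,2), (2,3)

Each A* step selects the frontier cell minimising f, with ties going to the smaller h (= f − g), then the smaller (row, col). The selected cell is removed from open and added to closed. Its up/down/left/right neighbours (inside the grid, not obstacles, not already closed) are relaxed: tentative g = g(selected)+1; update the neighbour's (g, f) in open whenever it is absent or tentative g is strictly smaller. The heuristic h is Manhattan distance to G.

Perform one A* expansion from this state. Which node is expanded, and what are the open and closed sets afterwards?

expanded=(3,0); open=[(1,0) g=4 f=10, (1,1) g=3 f=10, (1,2) g=2 f=10, (1,3) g=1 f=10, (3,1) g=3 f=8, (3,2) g=2 f=8, (3,3) g=1 f=8]; closed=[(2,0), (2,1), (2,2), (2,3), (3,0)]

step 1: expand (3,0) (f=8, h=4) → closed; open now [(1,0) g=4 f=10, (1,1) g=3 f=10, (1,2) g=2 f=10, (1,3) g=1 f=10, (3,1) g=3 f=8, (3,2) g=2 f=8, (3,3) g=1 f=8]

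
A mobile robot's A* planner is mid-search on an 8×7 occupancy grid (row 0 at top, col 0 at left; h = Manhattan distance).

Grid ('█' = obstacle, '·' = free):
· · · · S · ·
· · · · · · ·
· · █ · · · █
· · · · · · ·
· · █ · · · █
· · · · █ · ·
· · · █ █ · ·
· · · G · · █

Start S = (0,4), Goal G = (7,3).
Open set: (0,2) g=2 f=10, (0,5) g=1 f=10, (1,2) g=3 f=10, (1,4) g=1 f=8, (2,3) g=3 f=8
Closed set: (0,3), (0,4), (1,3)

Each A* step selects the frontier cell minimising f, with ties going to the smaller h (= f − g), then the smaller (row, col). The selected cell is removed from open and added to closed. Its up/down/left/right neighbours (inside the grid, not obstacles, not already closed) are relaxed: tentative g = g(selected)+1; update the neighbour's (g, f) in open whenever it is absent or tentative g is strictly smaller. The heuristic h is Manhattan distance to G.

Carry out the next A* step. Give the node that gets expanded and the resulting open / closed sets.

expanded=(2,3); open=[(0,2) g=2 f=10, (0,5) g=1 f=10, (1,2) g=3 f=10, (1,4) g=1 f=8, (2,4) g=4 f=10, (3,3) g=4 f=8]; closed=[(0,3), (0,4), (1,3), (2,3)]

step 1: expand (2,3) (f=8, h=5) → closed; open now [(0,2) g=2 f=10, (0,5) g=1 f=10, (1,2) g=3 f=10, (1,4) g=1 f=8, (2,4) g=4 f=10, (3,3) g=4 f=8]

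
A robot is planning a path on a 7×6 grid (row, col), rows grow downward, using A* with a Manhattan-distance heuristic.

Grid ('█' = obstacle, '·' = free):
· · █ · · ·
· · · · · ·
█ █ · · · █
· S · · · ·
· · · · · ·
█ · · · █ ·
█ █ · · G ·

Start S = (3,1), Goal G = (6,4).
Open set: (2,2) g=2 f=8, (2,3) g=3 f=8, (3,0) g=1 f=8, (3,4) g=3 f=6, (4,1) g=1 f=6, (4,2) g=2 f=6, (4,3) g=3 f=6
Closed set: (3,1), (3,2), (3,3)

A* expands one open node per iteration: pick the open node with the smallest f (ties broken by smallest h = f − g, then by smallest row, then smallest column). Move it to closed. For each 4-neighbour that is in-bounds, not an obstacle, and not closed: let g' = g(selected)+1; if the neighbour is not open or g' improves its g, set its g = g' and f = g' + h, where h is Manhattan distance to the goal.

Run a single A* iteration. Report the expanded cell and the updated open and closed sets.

expanded=(3,4); open=[(2,2) g=2 f=8, (2,3) g=3 f=8, (2,4) g=4 f=8, (3,0) g=1 f=8, (3,5) g=4 f=8, (4,1) g=1 f=6, (4,2) g=2 f=6, (4,3) g=3 f=6, (4,4) g=4 f=6]; closed=[(3,1), (3,2), (3,3), (3,4)]

step 1: expand (3,4) (f=6, h=3) → closed; open now [(2,2) g=2 f=8, (2,3) g=3 f=8, (2,4) g=4 f=8, (3,0) g=1 f=8, (3,5) g=4 f=8, (4,1) g=1 f=6, (4,2) g=2 f=6, (4,3) g=3 f=6, (4,4) g=4 f=6]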